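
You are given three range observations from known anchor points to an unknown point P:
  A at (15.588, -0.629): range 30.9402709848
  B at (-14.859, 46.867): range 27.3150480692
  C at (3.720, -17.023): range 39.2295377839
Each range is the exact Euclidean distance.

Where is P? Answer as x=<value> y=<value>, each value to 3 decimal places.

x=-6.744 y=20.785

eq1: (x − 15.588)² + (y + 0.629)² = 30.9402709848²
eq2: (x + 14.859)² + (y − 46.867)² = 27.3150480692²
eq3: (x − 3.720)² + (y + 17.023)² = 39.2295377839²
eq3−eq2, eq3−eq1 (x²,y² cancel):
  -37.158·x + 127.780·y = 2906.529425
  23.736·x + 32.788·y = 521.416722
det = -37.158·32.788 − 127.780·23.736 = -4251.322584
x = (2906.529425·32.788 − 127.780·521.416722) / -4251.322584 = -6.744409
y = (-37.158·521.416722 − 2906.529425·23.736) / -4251.322584 = 20.785105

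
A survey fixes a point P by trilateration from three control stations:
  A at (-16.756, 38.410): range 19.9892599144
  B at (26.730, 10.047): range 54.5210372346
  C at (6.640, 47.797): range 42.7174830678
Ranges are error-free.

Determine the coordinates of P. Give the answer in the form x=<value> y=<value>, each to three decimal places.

x=-26.669 y=21.052

eq1: (x + 16.756)² + (y − 38.410)² = 19.9892599144²
eq2: (x − 26.730)² + (y − 10.047)² = 54.5210372346²
eq3: (x − 6.640)² + (y − 47.797)² = 42.7174830678²
eq1−eq3, eq1−eq2 (x²,y² cancel):
  46.792·x + 18.774·y = -852.661675
  86.972·x − 56.726·y = -3513.629516
det = 46.792·-56.726 − 18.774·86.972 = -4287.135320
x = (-852.661675·-56.726 − 18.774·-3513.629516) / -4287.135320 = -26.668850
y = (46.792·-3513.629516 − -852.661675·86.972) / -4287.135320 = 21.051834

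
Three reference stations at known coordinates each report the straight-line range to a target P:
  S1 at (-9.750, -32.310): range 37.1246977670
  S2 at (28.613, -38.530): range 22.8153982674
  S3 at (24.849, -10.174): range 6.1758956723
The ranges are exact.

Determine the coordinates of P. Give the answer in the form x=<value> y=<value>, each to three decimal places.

eq1: (x + 9.750)² + (y + 32.310)² = 37.1246977670²
eq2: (x − 28.613)² + (y + 38.530)² = 22.8153982674²
eq3: (x − 24.849)² + (y + 10.174)² = 6.1758956723²
eq3−eq2, eq3−eq1 (x²,y² cancel):
  7.528·x − 56.712·y = 1099.880881
  -69.198·x − 44.272·y = -922.085974
det = 7.528·-44.272 − -56.712·-69.198 = -4257.636592
x = (1099.880881·-44.272 − -56.712·-922.085974) / -4257.636592 = 23.719090
y = (7.528·-922.085974 − 1099.880881·-69.198) / -4257.636592 = -16.245655

x=23.719 y=-16.246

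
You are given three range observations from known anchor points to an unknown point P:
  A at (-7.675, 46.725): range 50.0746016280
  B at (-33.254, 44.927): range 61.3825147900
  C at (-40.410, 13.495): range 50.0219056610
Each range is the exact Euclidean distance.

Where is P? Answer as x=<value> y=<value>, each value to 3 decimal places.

x=7.464 y=-1.006

eq1: (x + 7.675)² + (y − 46.725)² = 50.0746016280²
eq2: (x + 33.254)² + (y − 44.927)² = 61.3825147900²
eq3: (x + 40.410)² + (y − 13.495)² = 50.0219056610²
eq2−eq1, eq2−eq3 (x²,y² cancel):
  51.158·x + 3.596·y = 378.214799
  -14.312·x − 62.864·y = -43.558644
det = 51.158·-62.864 − 3.596·-14.312 = -3164.530560
x = (378.214799·-62.864 − 3.596·-43.558644) / -3164.530560 = 7.463811
y = (51.158·-43.558644 − 378.214799·-14.312) / -3164.530560 = -1.006354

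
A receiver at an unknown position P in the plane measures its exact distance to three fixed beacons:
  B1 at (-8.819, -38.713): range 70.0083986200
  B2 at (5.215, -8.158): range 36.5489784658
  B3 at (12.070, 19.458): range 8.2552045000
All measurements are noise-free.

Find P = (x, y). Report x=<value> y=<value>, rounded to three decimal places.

eq1: (x + 8.819)² + (y + 38.713)² = 70.0083986200²
eq2: (x − 5.215)² + (y + 8.158)² = 36.5489784658²
eq3: (x − 12.070)² + (y − 19.458)² = 8.2552045000²
eq2−eq3, eq2−eq1 (x²,y² cancel):
  13.710·x + 55.232·y = 1698.228901
  -28.068·x − 61.110·y = -2082.626109
det = 13.710·-61.110 − 55.232·-28.068 = 712.433676
x = (1698.228901·-61.110 − 55.232·-2082.626109) / 712.433676 = 15.789311
y = (13.710·-2082.626109 − 1698.228901·-28.068) / 712.433676 = 26.827880

x=15.789 y=26.828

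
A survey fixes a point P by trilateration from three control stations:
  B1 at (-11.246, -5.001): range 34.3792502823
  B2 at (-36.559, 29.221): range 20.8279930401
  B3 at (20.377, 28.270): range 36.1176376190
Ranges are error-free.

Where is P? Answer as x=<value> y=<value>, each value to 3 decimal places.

x=-15.731 y=29.084

eq1: (x + 11.246)² + (y + 5.001)² = 34.3792502823²
eq2: (x + 36.559)² + (y − 29.221)² = 20.8279930401²
eq3: (x − 20.377)² + (y − 28.270)² = 36.1176376190²
eq2−eq1, eq2−eq3 (x²,y² cancel):
  50.626·x − 68.444·y = -2787.072361
  113.872·x − 1.902·y = -1846.690746
det = 50.626·-1.902 − -68.444·113.872 = 7697.564516
x = (-2787.072361·-1.902 − -68.444·-1846.690746) / 7697.564516 = -15.731455
y = (50.626·-1846.690746 − -2787.072361·113.872) / 7697.564516 = 29.084386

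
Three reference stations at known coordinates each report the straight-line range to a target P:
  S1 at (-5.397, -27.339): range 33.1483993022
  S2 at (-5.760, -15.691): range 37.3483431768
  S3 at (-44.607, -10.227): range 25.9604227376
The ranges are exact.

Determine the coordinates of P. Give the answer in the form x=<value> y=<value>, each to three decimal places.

eq1: (x + 5.397)² + (y + 27.339)² = 33.1483993022²
eq2: (x + 5.760)² + (y + 15.691)² = 37.3483431768²
eq3: (x + 44.607)² + (y + 10.227)² = 25.9604227376²
eq1−eq3, eq1−eq2 (x²,y² cancel):
  -78.420·x + 34.224·y = 1742.700276
  -0.726·x + 23.296·y = -793.245811
det = -78.420·23.296 − 34.224·-0.726 = -1802.025696
x = (1742.700276·23.296 − 34.224·-793.245811) / -1802.025696 = -37.594353
y = (-78.420·-793.245811 − 1742.700276·-0.726) / -1802.025696 = -35.222326

x=-37.594 y=-35.222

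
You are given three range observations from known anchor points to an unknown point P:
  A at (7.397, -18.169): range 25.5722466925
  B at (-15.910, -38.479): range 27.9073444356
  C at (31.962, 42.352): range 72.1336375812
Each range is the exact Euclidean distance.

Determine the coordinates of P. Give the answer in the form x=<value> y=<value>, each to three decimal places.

eq1: (x − 7.397)² + (y + 18.169)² = 25.5722466925²
eq2: (x + 15.910)² + (y + 38.479)² = 27.9073444356²
eq3: (x − 31.962)² + (y − 42.352)² = 72.1336375812²
eq2−eq1, eq2−eq3 (x²,y² cancel):
  46.614·x + 40.620·y = -1224.053298
  95.744·x + 161.662·y = -3342.941990
det = 46.614·161.662 − 40.620·95.744 = 3646.591188
x = (-1224.053298·161.662 − 40.620·-3342.941990) / 3646.591188 = -17.027574
y = (46.614·-3342.941990 − -1224.053298·95.744) / 3646.591188 = -10.594042

x=-17.028 y=-10.594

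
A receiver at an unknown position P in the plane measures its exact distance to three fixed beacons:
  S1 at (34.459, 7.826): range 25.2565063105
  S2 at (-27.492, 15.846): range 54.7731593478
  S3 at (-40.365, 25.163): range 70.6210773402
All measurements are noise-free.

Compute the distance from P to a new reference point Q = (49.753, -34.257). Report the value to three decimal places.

eq1: (x − 34.459)² + (y − 7.826)² = 25.2565063105²
eq2: (x + 27.492)² + (y − 15.846)² = 54.7731593478²
eq3: (x + 40.365)² + (y − 25.163)² = 70.6210773402²
eq1−eq3, eq1−eq2 (x²,y² cancel):
  -149.648·x + 34.674·y = -3335.604617
  -123.902·x + 16.040·y = -2603.971051
det = -149.648·16.040 − 34.674·-123.902 = 1895.824028
x = (-3335.604617·16.040 − 34.674·-2603.971051) / 1895.824028 = 19.404224
y = (-149.648·-2603.971051 − -3335.604617·-123.902) / 1895.824028 = -12.453172
|P − Q| = √((19.404224 − 49.753)² + (-12.453172 − -34.257)²) = 37.369173

37.369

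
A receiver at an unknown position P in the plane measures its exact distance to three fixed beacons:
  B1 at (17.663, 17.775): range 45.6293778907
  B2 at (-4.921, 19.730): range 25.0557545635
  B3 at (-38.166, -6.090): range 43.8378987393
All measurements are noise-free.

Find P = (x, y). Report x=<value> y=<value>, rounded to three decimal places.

eq1: (x − 17.663)² + (y − 17.775)² = 45.6293778907²
eq2: (x + 4.921)² + (y − 19.730)² = 25.0557545635²
eq3: (x + 38.166)² + (y + 6.090)² = 43.8378987393²
eq3−eq2, eq3−eq1 (x²,y² cancel):
  66.490·x + 51.640·y = 213.728014
  111.658·x + 47.730·y = -1026.078223
det = 66.490·47.730 − 51.640·111.658 = -2592.451420
x = (213.728014·47.730 − 51.640·-1026.078223) / -2592.451420 = -24.373810
y = (66.490·-1026.078223 − 213.728014·111.658) / -2592.451420 = 35.521739

x=-24.374 y=35.522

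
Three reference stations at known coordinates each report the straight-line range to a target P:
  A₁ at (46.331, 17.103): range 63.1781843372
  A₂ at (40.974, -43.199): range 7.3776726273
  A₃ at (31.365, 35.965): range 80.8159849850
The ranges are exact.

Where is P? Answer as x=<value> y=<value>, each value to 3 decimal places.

x=33.775 y=-44.815

eq1: (x − 46.331)² + (y − 17.103)² = 63.1781843372²
eq2: (x − 40.974)² + (y + 43.199)² = 7.3776726273²
eq3: (x − 31.365)² + (y − 35.965)² = 80.8159849850²
eq2−eq1, eq2−eq3 (x²,y² cancel):
  10.714·x + 120.604·y = -5043.001030
  -19.218·x + 158.328·y = -7744.571203
det = 10.714·158.328 − 120.604·-19.218 = 4014.093864
x = (-5043.001030·158.328 − 120.604·-7744.571203) / 4014.093864 = 33.775493
y = (10.714·-7744.571203 − -5043.001030·-19.218) / 4014.093864 = -44.815028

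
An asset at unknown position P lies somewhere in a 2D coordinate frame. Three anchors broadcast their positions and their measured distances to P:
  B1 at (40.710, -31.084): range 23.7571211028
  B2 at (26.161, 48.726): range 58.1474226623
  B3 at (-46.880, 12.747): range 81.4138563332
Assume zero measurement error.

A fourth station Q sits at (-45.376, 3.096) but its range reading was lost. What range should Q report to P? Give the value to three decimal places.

77.876

eq1: (x − 40.710)² + (y + 31.084)² = 23.7571211028²
eq2: (x − 26.161)² + (y − 48.726)² = 58.1474226623²
eq3: (x + 46.880)² + (y − 12.747)² = 81.4138563332²
eq2−eq3, eq2−eq1 (x²,y² cancel):
  -146.082·x − 71.958·y = -3945.493829
  29.098·x − 159.620·y = 2381.620118
det = -146.082·-159.620 − -71.958·29.098 = 25411.442724
x = (-3945.493829·-159.620 − -71.958·2381.620118) / 25411.442724 = 31.527385
y = (-146.082·2381.620118 − -3945.493829·29.098) / 25411.442724 = -9.173263
|P − Q| = √((31.527385 − -45.376)² + (-9.173263 − 3.096)²) = 77.875962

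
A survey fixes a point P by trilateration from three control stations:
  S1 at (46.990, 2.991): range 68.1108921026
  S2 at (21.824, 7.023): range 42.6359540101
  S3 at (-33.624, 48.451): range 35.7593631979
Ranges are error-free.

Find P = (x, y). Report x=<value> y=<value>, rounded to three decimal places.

eq1: (x − 46.990)² + (y − 2.991)² = 68.1108921026²
eq2: (x − 21.824)² + (y − 7.023)² = 42.6359540101²
eq3: (x + 33.624)² + (y − 48.451)² = 35.7593631979²
eq3−eq2, eq3−eq1 (x²,y² cancel):
  110.896·x − 82.856·y = -3491.555790
  161.228·x − 90.920·y = -4621.428163
det = 110.896·-90.920 − -82.856·161.228 = 3276.042848
x = (-3491.555790·-90.920 − -82.856·-4621.428163) / 3276.042848 = -19.981668
y = (110.896·-4621.428163 − -3491.555790·161.228) / 3276.042848 = 15.396215

x=-19.982 y=15.396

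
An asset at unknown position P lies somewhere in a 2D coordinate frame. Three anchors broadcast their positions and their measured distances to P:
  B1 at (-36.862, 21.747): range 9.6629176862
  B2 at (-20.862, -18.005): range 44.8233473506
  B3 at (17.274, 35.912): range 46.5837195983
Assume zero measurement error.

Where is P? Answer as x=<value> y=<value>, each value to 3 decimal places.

x=-28.286 y=26.199

eq1: (x + 36.862)² + (y − 21.747)² = 9.6629176862²
eq2: (x + 20.862)² + (y + 18.005)² = 44.8233473506²
eq3: (x − 17.274)² + (y − 35.912)² = 46.5837195983²
eq3−eq1, eq3−eq2 (x²,y² cancel):
  -108.272·x − 28.330·y = 2320.347186
  -76.272·x − 107.834·y = -667.749287
det = -108.272·-107.834 − -28.330·-76.272 = 9514.617088
x = (2320.347186·-107.834 − -28.330·-667.749287) / 9514.617088 = -28.285916
y = (-108.272·-667.749287 − 2320.347186·-76.272) / 9514.617088 = 26.199275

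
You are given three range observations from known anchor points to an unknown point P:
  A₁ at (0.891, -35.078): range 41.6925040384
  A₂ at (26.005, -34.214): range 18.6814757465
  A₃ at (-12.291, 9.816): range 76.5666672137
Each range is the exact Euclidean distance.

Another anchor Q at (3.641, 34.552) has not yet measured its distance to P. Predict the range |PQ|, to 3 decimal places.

87.827

eq1: (x − 0.891)² + (y + 35.078)² = 41.6925040384²
eq2: (x − 26.005)² + (y + 34.214)² = 18.6814757465²
eq3: (x + 12.291)² + (y − 9.816)² = 76.5666672137²
eq2−eq1, eq2−eq3 (x²,y² cancel):
  -50.228·x − 1.728·y = -2004.865213
  -76.592·x + 88.060·y = -7112.892276
det = -50.228·88.060 − -1.728·-76.592 = -4555.428656
x = (-2004.865213·88.060 − -1.728·-7112.892276) / -4555.428656 = 41.453730
y = (-50.228·-7112.892276 − -2004.865213·-76.592) / -4555.428656 = -44.718013
|P − Q| = √((41.453730 − 3.641)² + (-44.718013 − 34.552)²) = 87.826747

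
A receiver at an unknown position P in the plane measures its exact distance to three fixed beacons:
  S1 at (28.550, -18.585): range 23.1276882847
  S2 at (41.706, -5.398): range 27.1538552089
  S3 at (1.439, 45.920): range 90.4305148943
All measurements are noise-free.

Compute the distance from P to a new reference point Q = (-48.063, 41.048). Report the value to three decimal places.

120.194

eq1: (x − 28.550)² + (y + 18.585)² = 23.1276882847²
eq2: (x − 41.706)² + (y + 5.398)² = 27.1538552089²
eq3: (x − 1.439)² + (y − 45.920)² = 90.4305148943²
eq2−eq3, eq2−eq1 (x²,y² cancel):
  -80.534·x + 102.636·y = -7098.157890
  -26.312·x − 26.374·y = -405.582228
det = -80.534·-26.374 − 102.636·-26.312 = 4824.562148
x = (-7098.157890·-26.374 − 102.636·-405.582228) / 4824.562148 = 47.431072
y = (-80.534·-405.582228 − -7098.157890·-26.312) / 4824.562148 = -31.941463
|P − Q| = √((47.431072 − -48.063)² + (-31.941463 − 41.048)²) = 120.193924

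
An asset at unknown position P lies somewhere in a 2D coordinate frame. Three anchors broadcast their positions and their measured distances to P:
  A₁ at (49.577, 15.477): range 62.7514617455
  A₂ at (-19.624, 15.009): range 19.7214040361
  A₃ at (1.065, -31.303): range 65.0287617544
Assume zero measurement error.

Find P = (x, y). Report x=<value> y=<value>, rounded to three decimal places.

x=-10.782 y=32.637

eq1: (x − 49.577)² + (y − 15.477)² = 62.7514617455²
eq2: (x + 19.624)² + (y − 15.009)² = 19.7214040361²
eq3: (x − 1.065)² + (y + 31.303)² = 65.0287617544²
eq3−eq1, eq3−eq2 (x²,y² cancel):
  97.024·x + 93.560·y = 2007.398328
  -41.378·x + 92.624·y = 3469.165501
det = 97.024·92.624 − 93.560·-41.378 = 12858.076656
x = (2007.398328·92.624 − 93.560·3469.165501) / 12858.076656 = -10.782473
y = (97.024·3469.165501 − 2007.398328·-41.378) / 12858.076656 = 32.637419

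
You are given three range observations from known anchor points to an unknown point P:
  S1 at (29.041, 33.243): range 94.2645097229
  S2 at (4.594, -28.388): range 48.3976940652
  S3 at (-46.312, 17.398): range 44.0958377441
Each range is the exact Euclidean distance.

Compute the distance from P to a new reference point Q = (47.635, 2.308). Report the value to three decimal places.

eq1: (x − 29.041)² + (y − 33.243)² = 94.2645097229²
eq2: (x − 4.594)² + (y + 28.388)² = 48.3976940652²
eq3: (x + 46.312)² + (y − 17.398)² = 44.0958377441²
eq1−eq3, eq1−eq2 (x²,y² cancel):
  -150.706·x − 31.690·y = 7440.369905
  -48.894·x − 123.262·y = 5421.967652
det = -150.706·-123.262 − -31.690·-48.894 = 17026.872112
x = (7440.369905·-123.262 − -31.690·5421.967652) / 17026.872112 = -43.771558
y = (-150.706·5421.967652 − 7440.369905·-48.894) / 17026.872112 = -26.624597
|P − Q| = √((-43.771558 − 47.635)² + (-26.624597 − 2.308)²) = 95.876243

95.876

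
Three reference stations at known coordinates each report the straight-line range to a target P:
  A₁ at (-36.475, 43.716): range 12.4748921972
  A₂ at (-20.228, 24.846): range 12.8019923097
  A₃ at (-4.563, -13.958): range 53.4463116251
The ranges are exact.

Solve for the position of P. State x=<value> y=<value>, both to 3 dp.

x=-30.106 y=32.989

eq1: (x + 36.475)² + (y − 43.716)² = 12.4748921972²
eq2: (x + 20.228)² + (y − 24.846)² = 12.8019923097²
eq3: (x + 4.563)² + (y + 13.958)² = 53.4463116251²
eq1−eq2, eq1−eq3 (x²,y² cancel):
  32.494·x − 37.740·y = -2223.286653
  63.824·x − 115.348·y = -5726.752839
det = 32.494·-115.348 − -37.740·63.824 = -1339.400152
x = (-2223.286653·-115.348 − -37.740·-5726.752839) / -1339.400152 = -30.106027
y = (32.494·-5726.752839 − -2223.286653·63.824) / -1339.400152 = 32.989439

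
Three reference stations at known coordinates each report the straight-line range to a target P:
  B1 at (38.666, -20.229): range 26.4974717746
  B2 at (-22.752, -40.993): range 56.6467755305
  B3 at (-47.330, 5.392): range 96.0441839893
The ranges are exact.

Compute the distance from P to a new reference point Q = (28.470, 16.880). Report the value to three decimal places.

eq1: (x − 38.666)² + (y + 20.229)² = 26.4974717746²
eq2: (x + 22.752)² + (y + 40.993)² = 56.6467755305²
eq3: (x + 47.330)² + (y − 5.392)² = 96.0441839893²
eq2−eq3, eq2−eq1 (x²,y² cancel):
  -49.156·x + 92.770·y = -5944.505089
  122.836·x + 41.528·y = 2212.933612
det = -49.156·41.528 − 92.770·122.836 = -13436.846088
x = (-5944.505089·41.528 − 92.770·2212.933612) / -13436.846088 = 33.650550
y = (-49.156·2212.933612 − -5944.505089·122.836) / -13436.846088 = -46.247479
|P − Q| = √((33.650550 − 28.470)² + (-46.247479 − 16.880)²) = 63.339693

63.340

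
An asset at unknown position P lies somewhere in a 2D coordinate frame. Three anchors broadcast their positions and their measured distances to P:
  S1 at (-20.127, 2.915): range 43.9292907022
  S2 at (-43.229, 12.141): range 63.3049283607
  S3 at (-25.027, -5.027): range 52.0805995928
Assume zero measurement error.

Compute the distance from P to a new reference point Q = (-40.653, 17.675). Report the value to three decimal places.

60.077

eq1: (x + 20.127)² + (y − 2.915)² = 43.9292907022²
eq2: (x + 43.229)² + (y − 12.141)² = 63.3049283607²
eq3: (x + 25.027)² + (y + 5.027)² = 52.0805995928²
eq3−eq1, eq3−eq2 (x²,y² cancel):
  9.800·x + 15.884·y = 544.578168
  -36.404·x + 34.336·y = 69.403763
det = 9.800·34.336 − 15.884·-36.404 = 914.733936
x = (544.578168·34.336 − 15.884·69.403763) / 914.733936 = 19.236442
y = (9.800·69.403763 − 544.578168·-36.404) / 914.733936 = 22.416333
|P − Q| = √((19.236442 − -40.653)² + (22.416333 − 17.675)²) = 60.076830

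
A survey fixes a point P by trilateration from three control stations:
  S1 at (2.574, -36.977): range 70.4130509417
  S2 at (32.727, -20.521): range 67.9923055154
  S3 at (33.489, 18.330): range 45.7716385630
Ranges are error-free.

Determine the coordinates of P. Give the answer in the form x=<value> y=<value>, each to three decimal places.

eq1: (x − 2.574)² + (y + 36.977)² = 70.4130509417²
eq2: (x − 32.727)² + (y + 20.521)² = 67.9923055154²
eq3: (x − 33.489)² + (y − 18.330)² = 45.7716385630²
eq3−eq2, eq3−eq1 (x²,y² cancel):
  -1.524·x − 77.702·y = -2493.244764
  -61.830·x − 110.614·y = -2946.532862
det = -1.524·-110.614 − -77.702·-61.830 = -4635.738924
x = (-2493.244764·-110.614 − -77.702·-2946.532862) / -4635.738924 = -10.103304
y = (-1.524·-2946.532862 − -2493.244764·-61.830) / -4635.738924 = 32.285426

x=-10.103 y=32.285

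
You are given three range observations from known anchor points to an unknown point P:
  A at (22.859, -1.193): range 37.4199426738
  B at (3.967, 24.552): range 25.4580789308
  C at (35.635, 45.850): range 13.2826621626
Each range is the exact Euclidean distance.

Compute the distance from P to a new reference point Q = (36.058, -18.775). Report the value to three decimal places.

eq1: (x − 22.859)² + (y + 1.193)² = 37.4199426738²
eq2: (x − 3.967)² + (y − 24.552)² = 25.4580789308²
eq3: (x − 35.635)² + (y − 45.850)² = 13.2826621626²
eq1−eq3, eq1−eq2 (x²,y² cancel):
  25.552·x + 94.086·y = 4071.941591
  -37.784·x + 51.490·y = 846.718990
det = 25.552·51.490 − 94.086·-37.784 = 4870.617904
x = (4071.941591·51.490 − 94.086·846.718990) / 4870.617904 = 26.690632
y = (25.552·846.718990 − 4071.941591·-37.784) / 4870.617904 = 36.030255
|P − Q| = √((26.690632 − 36.058)² + (36.030255 − -18.775)²) = 55.600032

55.600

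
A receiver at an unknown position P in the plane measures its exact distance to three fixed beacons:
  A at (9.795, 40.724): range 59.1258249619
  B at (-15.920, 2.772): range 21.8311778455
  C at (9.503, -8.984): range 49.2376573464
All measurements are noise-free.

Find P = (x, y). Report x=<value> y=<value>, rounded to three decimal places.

x=-37.596 y=5.369

eq1: (x − 9.795)² + (y − 40.724)² = 59.1258249619²
eq2: (x + 15.920)² + (y − 2.772)² = 21.8311778455²
eq3: (x − 9.503)² + (y + 8.984)² = 49.2376573464²
eq3−eq2, eq3−eq1 (x²,y² cancel):
  -50.846·x + 23.512·y = 2037.857694
  0.584·x + 99.416·y = 511.850660
det = -50.846·99.416 − 23.512·0.584 = -5068.636944
x = (2037.857694·99.416 − 23.512·511.850660) / -5068.636944 = -37.596109
y = (-50.846·511.850660 − 2037.857694·0.584) / -5068.636944 = 5.369425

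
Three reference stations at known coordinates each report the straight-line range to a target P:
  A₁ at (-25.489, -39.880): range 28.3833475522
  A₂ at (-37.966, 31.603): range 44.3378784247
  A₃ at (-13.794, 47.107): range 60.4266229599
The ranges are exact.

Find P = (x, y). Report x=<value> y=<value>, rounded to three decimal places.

x=-28.054 y=-11.613

eq1: (x + 25.489)² + (y + 39.880)² = 28.3833475522²
eq2: (x + 37.966)² + (y − 31.603)² = 44.3378784247²
eq3: (x + 13.794)² + (y − 47.107)² = 60.4266229599²
eq3−eq2, eq3−eq1 (x²,y² cancel):
  -48.344·x − 31.008·y = 1716.352179
  -23.390·x − 173.974·y = 2676.521980
det = -48.344·-173.974 − -31.008·-23.390 = 7685.321936
x = (1716.352179·-173.974 − -31.008·2676.521980) / 7685.321936 = -28.054395
y = (-48.344·2676.521980 − 1716.352179·-23.390) / 7685.321936 = -11.612825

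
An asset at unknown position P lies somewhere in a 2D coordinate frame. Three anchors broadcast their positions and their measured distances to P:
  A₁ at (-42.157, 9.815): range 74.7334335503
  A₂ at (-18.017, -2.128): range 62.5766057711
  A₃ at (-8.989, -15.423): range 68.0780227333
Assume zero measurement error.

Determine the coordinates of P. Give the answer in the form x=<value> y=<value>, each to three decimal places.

x=24.328 y=43.946

eq1: (x + 42.157)² + (y − 9.815)² = 74.7334335503²
eq2: (x + 18.017)² + (y + 2.128)² = 62.5766057711²
eq3: (x + 8.989)² + (y + 15.423)² = 68.0780227333²
eq2−eq1, eq2−eq3 (x²,y² cancel):
  -48.280·x + 23.886·y = -124.848299
  18.056·x − 26.590·y = -729.255212
det = -48.280·-26.590 − 23.886·18.056 = 852.479584
x = (-124.848299·-26.590 − 23.886·-729.255212) / 852.479584 = 24.327511
y = (-48.280·-729.255212 − -124.848299·18.056) / 852.479584 = 43.945572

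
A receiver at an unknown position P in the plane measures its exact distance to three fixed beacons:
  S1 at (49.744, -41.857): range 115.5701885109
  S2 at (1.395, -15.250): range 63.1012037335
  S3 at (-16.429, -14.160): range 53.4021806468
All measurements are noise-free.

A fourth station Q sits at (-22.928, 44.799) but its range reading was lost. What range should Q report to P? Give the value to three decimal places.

eq1: (x − 49.744)² + (y + 41.857)² = 115.5701885109²
eq2: (x − 1.395)² + (y + 15.250)² = 63.1012037335²
eq3: (x + 16.429)² + (y + 14.160)² = 53.4021806468²
eq1−eq2, eq1−eq3 (x²,y² cancel):
  -96.698·x + 53.214·y = 5382.741100
  -132.346·x + 55.394·y = 6748.619231
det = -96.698·55.394 − 53.214·-132.346 = 1686.171032
x = (5382.741100·55.394 − 53.214·6748.619231) / 1686.171032 = -36.146667
y = (-96.698·6748.619231 − 5382.741100·-132.346) / 1686.171032 = 35.468686
|P − Q| = √((-36.146667 − -22.928)² + (35.468686 − 44.799)²) = 16.179862

16.180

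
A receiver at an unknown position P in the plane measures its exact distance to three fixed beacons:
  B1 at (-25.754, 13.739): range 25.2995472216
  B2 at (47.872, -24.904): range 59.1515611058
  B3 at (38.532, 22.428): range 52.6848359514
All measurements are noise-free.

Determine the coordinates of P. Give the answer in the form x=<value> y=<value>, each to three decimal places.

eq1: (x + 25.754)² + (y − 13.739)² = 25.2995472216²
eq2: (x − 47.872)² + (y + 24.904)² = 59.1515611058²
eq3: (x − 38.532)² + (y − 22.428)² = 52.6848359514²
eq1−eq2, eq1−eq3 (x²,y² cancel):
  147.252·x − 77.286·y = -798.931129
  128.572·x + 17.378·y = -999.923279
det = 147.252·17.378 − -77.286·128.572 = 12495.760848
x = (-798.931129·17.378 − -77.286·-999.923279) / 12495.760848 = -7.295586
y = (147.252·-999.923279 − -798.931129·128.572) / 12495.760848 = -3.562851

x=-7.296 y=-3.563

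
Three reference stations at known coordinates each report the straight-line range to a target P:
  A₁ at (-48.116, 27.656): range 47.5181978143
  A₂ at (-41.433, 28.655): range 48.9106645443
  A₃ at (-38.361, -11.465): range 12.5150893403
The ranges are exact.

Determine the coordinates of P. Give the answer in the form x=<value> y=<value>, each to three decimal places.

x=-47.643 y=-19.860

eq1: (x + 48.116)² + (y − 27.656)² = 47.5181978143²
eq2: (x + 41.433)² + (y − 28.655)² = 48.9106645443²
eq3: (x + 38.361)² + (y + 11.465)² = 12.5150893403²
eq3−eq1, eq3−eq2 (x²,y² cancel):
  -19.510·x + 78.242·y = -624.360416
  -6.144·x + 80.240·y = -1300.835677
det = -19.510·80.240 − 78.242·-6.144 = -1084.763552
x = (-624.360416·80.240 − 78.242·-1300.835677) / -1084.763552 = -47.642922
y = (-19.510·-1300.835677 − -624.360416·-6.144) / -1084.763552 = -19.859843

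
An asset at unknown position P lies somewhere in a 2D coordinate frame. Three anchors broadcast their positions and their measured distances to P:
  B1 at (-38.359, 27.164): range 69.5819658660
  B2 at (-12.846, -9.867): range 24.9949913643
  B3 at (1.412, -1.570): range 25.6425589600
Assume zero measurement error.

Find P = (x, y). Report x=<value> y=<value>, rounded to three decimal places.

x=5.454 y=-26.892

eq1: (x + 38.359)² + (y − 27.164)² = 69.5819658660²
eq2: (x + 12.846)² + (y + 9.867)² = 24.9949913643²
eq3: (x − 1.412)² + (y + 1.570)² = 25.6425589600²
eq1−eq3, eq1−eq2 (x²,y² cancel):
  79.542·x − 57.468·y = 1979.272011
  51.026·x − 74.062·y = 2269.982008
det = 79.542·-74.062 − -57.468·51.026 = -2958.677436
x = (1979.272011·-74.062 − -57.468·2269.982008) / -2958.677436 = 5.454301
y = (79.542·2269.982008 − 1979.272011·51.026) / -2958.677436 = -26.891940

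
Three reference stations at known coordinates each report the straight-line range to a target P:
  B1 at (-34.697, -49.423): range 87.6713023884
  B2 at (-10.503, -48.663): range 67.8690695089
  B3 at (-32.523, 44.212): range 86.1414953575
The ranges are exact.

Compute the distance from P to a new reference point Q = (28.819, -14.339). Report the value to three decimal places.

15.732

eq1: (x + 34.697)² + (y + 49.423)² = 87.6713023884²
eq2: (x + 10.503)² + (y + 48.663)² = 67.8690695089²
eq3: (x + 32.523)² + (y − 44.212)² = 86.1414953575²
eq2−eq3, eq2−eq1 (x²,y² cancel):
  -44.040·x + 185.750·y = -2280.100731
  -48.388·x − 1.520·y = -1911.932506
det = -44.040·-1.520 − 185.750·-48.388 = 9055.011800
x = (-2280.100731·-1.520 − 185.750·-1911.932506) / 9055.011800 = 39.603175
y = (-44.040·-1911.932506 − -2280.100731·-48.388) / 9055.011800 = -2.885475
|P − Q| = √((39.603175 − 28.819)² + (-2.885475 − -14.339)²) = 15.731550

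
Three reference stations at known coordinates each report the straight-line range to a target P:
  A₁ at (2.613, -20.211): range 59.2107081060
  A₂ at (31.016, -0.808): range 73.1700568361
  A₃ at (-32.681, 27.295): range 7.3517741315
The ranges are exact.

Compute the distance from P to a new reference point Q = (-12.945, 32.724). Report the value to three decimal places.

27.327

eq1: (x − 2.613)² + (y + 20.211)² = 59.2107081060²
eq2: (x − 31.016)² + (y + 0.808)² = 73.1700568361²
eq3: (x + 32.681)² + (y − 27.295)² = 7.3517741315²
eq1−eq3, eq1−eq2 (x²,y² cancel):
  -70.588·x + 95.012·y = 4849.611868
  56.806·x + 38.806·y = -1300.616433
det = -70.588·38.806 − 95.012·56.806 = -8136.489600
x = (4849.611868·38.806 − 95.012·-1300.616433) / -8136.489600 = -38.317287
y = (-70.588·-1300.616433 − 4849.611868·56.806) / -8136.489600 = 22.574740
|P − Q| = √((-38.317287 − -12.945)² + (22.574740 − 32.724)²) = 27.326917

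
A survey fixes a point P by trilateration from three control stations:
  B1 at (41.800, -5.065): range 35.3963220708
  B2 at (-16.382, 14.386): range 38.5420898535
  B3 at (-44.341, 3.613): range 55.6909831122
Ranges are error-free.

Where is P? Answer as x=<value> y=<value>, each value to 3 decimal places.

eq1: (x − 41.800)² + (y + 5.065)² = 35.3963220708²
eq2: (x + 16.382)² + (y − 14.386)² = 38.5420898535²
eq3: (x + 44.341)² + (y − 3.613)² = 55.6909831122²
eq2−eq1, eq2−eq3 (x²,y² cancel):
  116.364·x − 38.902·y = 1530.160379
  -55.918·x − 21.546·y = -112.141780
det = 116.364·-21.546 − -38.902·-55.918 = -4682.500780
x = (1530.160379·-21.546 − -38.902·-112.141780) / -4682.500780 = 7.972529
y = (116.364·-112.141780 − 1530.160379·-55.918) / -4682.500780 = -15.486221

x=7.973 y=-15.486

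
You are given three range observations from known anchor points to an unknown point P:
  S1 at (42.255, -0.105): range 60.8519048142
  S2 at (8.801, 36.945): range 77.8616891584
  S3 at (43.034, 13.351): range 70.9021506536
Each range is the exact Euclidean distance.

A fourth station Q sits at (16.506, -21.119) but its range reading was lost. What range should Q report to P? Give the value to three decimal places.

27.645

eq1: (x − 42.255)² + (y + 0.105)² = 60.8519048142²
eq2: (x − 8.801)² + (y − 36.945)² = 77.8616891584²
eq3: (x − 43.034)² + (y − 13.351)² = 70.9021506536²
eq1−eq2, eq1−eq3 (x²,y² cancel):
  -66.908·x + 74.100·y = -2702.593743
  1.558·x + 26.912·y = -1079.482341
det = -66.908·26.912 − 74.100·1.558 = -1916.075896
x = (-2702.593743·26.912 − 74.100·-1079.482341) / -1916.075896 = -3.787657
y = (-66.908·-1079.482341 − -2702.593743·1.558) / -1916.075896 = -39.892285
|P − Q| = √((-3.787657 − 16.506)² + (-39.892285 − -21.119)²) = 27.645411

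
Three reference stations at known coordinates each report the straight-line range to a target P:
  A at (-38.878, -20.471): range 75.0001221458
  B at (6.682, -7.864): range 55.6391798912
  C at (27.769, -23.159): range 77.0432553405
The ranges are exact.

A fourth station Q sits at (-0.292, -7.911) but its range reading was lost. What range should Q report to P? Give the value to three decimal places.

eq1: (x + 38.878)² + (y + 20.471)² = 75.0001221458²
eq2: (x − 6.682)² + (y + 7.864)² = 55.6391798912²
eq3: (x − 27.769)² + (y + 23.159)² = 77.0432553405²
eq3−eq2, eq3−eq1 (x²,y² cancel):
  -42.174·x + 30.590·y = 1638.979832
  -133.294·x + 5.376·y = 933.748955
det = -42.174·5.376 − 30.590·-133.294 = 3850.736036
x = (1638.979832·5.376 − 30.590·933.748955) / 3850.736036 = -5.129467
y = (-42.174·933.748955 − 1638.979832·-133.294) / 3850.736036 = 46.507018
|P − Q| = √((-5.129467 − -0.292)² + (46.507018 − -7.911)²) = 54.632607

54.633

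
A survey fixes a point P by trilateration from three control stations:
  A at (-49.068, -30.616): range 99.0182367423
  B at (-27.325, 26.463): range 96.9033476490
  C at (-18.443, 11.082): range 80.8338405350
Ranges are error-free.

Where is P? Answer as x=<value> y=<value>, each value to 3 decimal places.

eq1: (x + 49.068)² + (y + 30.616)² = 99.0182367423²
eq2: (x + 27.325)² + (y − 26.463)² = 96.9033476490²
eq3: (x + 18.443)² + (y − 11.082)² = 80.8338405350²
eq3−eq1, eq3−eq2 (x²,y² cancel):
  -61.250·x − 83.396·y = -388.448325
  -17.764·x + 30.762·y = -1872.157989
det = -61.250·30.762 − -83.396·-17.764 = -3365.619044
x = (-388.448325·30.762 − -83.396·-1872.157989) / -3365.619044 = 49.940273
y = (-61.250·-1872.157989 − -388.448325·-17.764) / -3365.619044 = -32.020641

x=49.940 y=-32.021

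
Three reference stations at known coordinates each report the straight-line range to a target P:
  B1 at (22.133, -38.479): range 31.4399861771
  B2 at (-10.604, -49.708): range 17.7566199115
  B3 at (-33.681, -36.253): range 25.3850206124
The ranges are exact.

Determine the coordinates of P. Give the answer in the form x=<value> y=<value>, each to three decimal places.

eq1: (x − 22.133)² + (y + 38.479)² = 31.4399861771²
eq2: (x + 10.604)² + (y + 49.708)² = 17.7566199115²
eq3: (x + 33.681)² + (y + 36.253)² = 25.3850206124²
eq2−eq3, eq2−eq1 (x²,y² cancel):
  -46.154·x + 26.910·y = -463.742031
  65.474·x + 22.458·y = -1286.002130
det = -46.154·22.458 − 26.910·65.474 = -2798.431872
x = (-463.742031·22.458 − 26.910·-1286.002130) / -2798.431872 = -8.644698
y = (-46.154·-1286.002130 − -463.742031·65.474) / -2798.431872 = -32.059808

x=-8.645 y=-32.060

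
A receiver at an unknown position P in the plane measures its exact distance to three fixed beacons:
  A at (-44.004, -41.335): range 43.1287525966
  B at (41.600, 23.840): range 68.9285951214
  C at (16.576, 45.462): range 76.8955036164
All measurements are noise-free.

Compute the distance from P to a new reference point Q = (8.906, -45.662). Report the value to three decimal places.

20.309

eq1: (x + 44.004)² + (y + 41.335)² = 43.1287525966²
eq2: (x − 41.600)² + (y − 23.840)² = 68.9285951214²
eq3: (x − 16.576)² + (y − 45.462)² = 76.8955036164²
eq1−eq3, eq1−eq2 (x²,y² cancel):
  121.160·x + 173.594·y = -5356.206197
  171.208·x + 130.350·y = -4237.090566
det = 121.160·130.350 − 173.594·171.208 = -13927.475552
x = (-5356.206197·130.350 − 173.594·-4237.090566) / -13927.475552 = -2.681895
y = (121.160·-4237.090566 − -5356.206197·171.208) / -13927.475552 = -28.982959
|P − Q| = √((-2.681895 − 8.906)² + (-28.982959 − -45.662)²) = 20.309350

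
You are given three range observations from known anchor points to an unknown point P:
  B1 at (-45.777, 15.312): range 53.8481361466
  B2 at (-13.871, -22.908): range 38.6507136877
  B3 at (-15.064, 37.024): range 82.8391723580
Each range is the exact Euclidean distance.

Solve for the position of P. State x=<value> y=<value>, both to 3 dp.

x=-49.271 y=-38.423

eq1: (x + 45.777)² + (y − 15.312)² = 53.8481361466²
eq2: (x + 13.871)² + (y + 22.908)² = 38.6507136877²
eq3: (x + 15.064)² + (y − 37.024)² = 82.8391723580²
eq2−eq3, eq2−eq1 (x²,y² cancel):
  -2.386·x + 119.864·y = -4487.931241
  -63.812·x + 76.440·y = 207.065870
det = -2.386·76.440 − 119.864·-63.812 = 7466.375728
x = (-4487.931241·76.440 − 119.864·207.065870) / 7466.375728 = -49.271189
y = (-2.386·207.065870 − -4487.931241·-63.812) / 7466.375728 = -38.422648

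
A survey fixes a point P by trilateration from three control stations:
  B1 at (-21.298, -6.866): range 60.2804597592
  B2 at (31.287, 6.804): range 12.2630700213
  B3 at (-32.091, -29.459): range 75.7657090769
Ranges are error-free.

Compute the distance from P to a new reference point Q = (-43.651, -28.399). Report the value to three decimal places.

eq1: (x + 21.298)² + (y + 6.866)² = 60.2804597592²
eq2: (x − 31.287)² + (y − 6.804)² = 12.2630700213²
eq3: (x + 32.091)² + (y + 29.459)² = 75.7657090769²
eq1−eq3, eq1−eq2 (x²,y² cancel):
  -21.586·x − 45.186·y = -709.790641
  105.170·x + 27.340·y = 4007.774967
det = -21.586·27.340 − -45.186·105.170 = 4162.050380
x = (-709.790641·27.340 − -45.186·4007.774967) / 4162.050380 = 38.848555
y = (-21.586·4007.774967 − -709.790641·105.170) / 4162.050380 = -2.850314
|P − Q| = √((38.848555 − -43.651)² + (-2.850314 − -28.399)²) = 86.364993

86.365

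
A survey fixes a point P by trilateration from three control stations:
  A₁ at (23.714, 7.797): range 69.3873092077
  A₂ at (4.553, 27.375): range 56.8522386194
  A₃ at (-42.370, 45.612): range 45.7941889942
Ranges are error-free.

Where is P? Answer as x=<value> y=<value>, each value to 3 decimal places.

x=-45.223 y=-0.093

eq1: (x − 23.714)² + (y − 7.797)² = 69.3873092077²
eq2: (x − 4.553)² + (y − 27.375)² = 56.8522386194²
eq3: (x + 42.370)² + (y − 45.612)² = 45.7941889942²
eq3−eq1, eq3−eq2 (x²,y² cancel):
  132.168·x − 75.630·y = -5970.015372
  93.846·x − 36.474·y = -4240.620300
det = 132.168·-36.474 − -75.630·93.846 = 2276.877348
x = (-5970.015372·-36.474 − -75.630·-4240.620300) / 2276.877348 = -45.223241
y = (132.168·-4240.620300 − -5970.015372·93.846) / 2276.877348 = -0.093216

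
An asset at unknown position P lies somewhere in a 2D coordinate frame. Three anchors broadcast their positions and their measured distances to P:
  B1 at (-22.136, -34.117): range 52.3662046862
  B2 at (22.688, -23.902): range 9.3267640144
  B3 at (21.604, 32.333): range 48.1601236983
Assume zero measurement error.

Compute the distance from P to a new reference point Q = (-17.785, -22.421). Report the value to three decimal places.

eq1: (x + 22.136)² + (y + 34.117)² = 52.3662046862²
eq2: (x − 22.688)² + (y + 23.902)² = 9.3267640144²
eq3: (x − 21.604)² + (y − 32.333)² = 48.1601236983²
eq3−eq1, eq3−eq2 (x²,y² cancel):
  -87.480·x − 132.900·y = -281.005399
  2.168·x − 112.470·y = 1806.304231
det = -87.480·-112.470 − -132.900·2.168 = 10127.002800
x = (-281.005399·-112.470 − -132.900·1806.304231) / 10127.002800 = 26.825559
y = (-87.480·1806.304231 − -281.005399·2.168) / 10127.002800 = -15.543224
|P − Q| = √((26.825559 − -17.785)² + (-15.543224 − -22.421)²) = 45.137631

45.138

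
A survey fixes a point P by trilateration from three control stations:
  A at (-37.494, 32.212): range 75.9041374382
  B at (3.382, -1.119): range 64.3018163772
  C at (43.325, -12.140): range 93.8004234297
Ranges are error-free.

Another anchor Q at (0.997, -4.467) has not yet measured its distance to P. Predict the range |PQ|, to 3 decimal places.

eq1: (x + 37.494)² + (y − 32.212)² = 75.9041374382²
eq2: (x − 3.382)² + (y + 1.119)² = 64.3018163772²
eq3: (x − 43.325)² + (y + 12.140)² = 93.8004234297²
eq2−eq1, eq2−eq3 (x²,y² cancel):
  -81.752·x + 66.662·y = 804.008404
  79.886·x − 22.042·y = -2652.050706
det = -81.752·-22.042 − 66.662·79.886 = -3523.382948
x = (804.008404·-22.042 − 66.662·-2652.050706) / -3523.382948 = -45.146682
y = (-81.752·-2652.050706 − 804.008404·79.886) / -3523.382948 = -43.305379
|P − Q| = √((-45.146682 − 0.997)² + (-43.305379 − -4.467)²) = 60.313009

60.313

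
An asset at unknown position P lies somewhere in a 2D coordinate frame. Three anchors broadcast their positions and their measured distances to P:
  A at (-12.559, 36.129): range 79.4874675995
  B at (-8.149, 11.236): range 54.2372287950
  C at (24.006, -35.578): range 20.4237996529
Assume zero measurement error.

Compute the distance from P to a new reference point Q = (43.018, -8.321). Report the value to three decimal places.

eq1: (x + 12.559)² + (y − 36.129)² = 79.4874675995²
eq2: (x + 8.149)² + (y − 11.236)² = 54.2372287950²
eq3: (x − 24.006)² + (y + 35.578)² = 20.4237996529²
eq3−eq1, eq3−eq2 (x²,y² cancel):
  -73.130·x + 143.414·y = -6280.174911
  -64.310·x + 93.628·y = -4173.973618
det = -73.130·93.628 − 143.414·-64.310 = 2375.938700
x = (-6280.174911·93.628 − 143.414·-4173.973618) / 2375.938700 = 4.463935
y = (-73.130·-4173.973618 − -6280.174911·-64.310) / 2375.938700 = -41.514269
|P − Q| = √((4.463935 − 43.018)² + (-41.514269 − -8.321)²) = 50.874444

50.874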